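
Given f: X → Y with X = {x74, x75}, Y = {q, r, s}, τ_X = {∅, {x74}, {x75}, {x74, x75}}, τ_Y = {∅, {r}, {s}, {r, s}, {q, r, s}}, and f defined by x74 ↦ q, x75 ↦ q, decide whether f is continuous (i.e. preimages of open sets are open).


f IS continuous.

Compute f^{-1}(U) for each U ∈ τ_Y:
  U = ∅: f^{-1}(U) = ∅ ∈ τ_X ✓.
  U = {r}: f^{-1}(U) = ∅ ∈ τ_X ✓.
  U = {s}: f^{-1}(U) = ∅ ∈ τ_X ✓.
  U = {r, s}: f^{-1}(U) = ∅ ∈ τ_X ✓.
  U = {q, r, s}: f^{-1}(U) = {x74, x75} ∈ τ_X ✓.
Every preimage lies in τ_X, so f IS continuous.


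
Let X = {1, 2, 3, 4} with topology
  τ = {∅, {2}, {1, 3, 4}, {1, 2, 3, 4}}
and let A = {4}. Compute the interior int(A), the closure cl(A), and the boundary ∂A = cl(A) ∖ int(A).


int(A) = ∅, cl(A) = {1, 3, 4}, ∂A = {1, 3, 4}.

Closed sets in (X, τ) are complements of opens:
  closed(X, τ) = {∅, {2}, {1, 3, 4}, {1, 2, 3, 4}}.
int(A) = ⋃ {U ∈ τ : U ⊆ A}. Opens contained in A: ∅.
Taking the union of these: int(A) = ∅.
cl(A) = ⋂ {C closed : A ⊆ C}. Closed sets containing A: {1, 3, 4}, {1, 2, 3, 4}.
Intersecting these: cl(A) = {1, 3, 4}.
∂A = cl(A) ∖ int(A) = {1, 3, 4} ∖ ∅ = {1, 3, 4}.


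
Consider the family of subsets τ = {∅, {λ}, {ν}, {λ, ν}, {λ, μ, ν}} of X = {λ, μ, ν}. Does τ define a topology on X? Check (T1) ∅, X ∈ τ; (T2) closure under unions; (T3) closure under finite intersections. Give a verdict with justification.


τ IS a topology on X.

Axiom (T1): ∅ ∈ τ? Yes; X ∈ τ? Yes.
Axiom (T2/T3): check pairwise unions and intersections of members of τ.
All pairwise intersections and unions checked — each lies in τ. Therefore τ satisfies (T1), (T2), (T3): it IS a topology on X.


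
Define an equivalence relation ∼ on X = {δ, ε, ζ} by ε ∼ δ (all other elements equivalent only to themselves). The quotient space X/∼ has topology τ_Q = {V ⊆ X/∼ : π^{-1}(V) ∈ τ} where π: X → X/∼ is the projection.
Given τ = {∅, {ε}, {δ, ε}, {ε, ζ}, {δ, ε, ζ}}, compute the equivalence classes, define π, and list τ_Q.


X/∼ = {[δ=ε], [ζ]}; |τ_Q| = 3.

Equivalence classes: [δ=ε], [ζ].
Quotient map π: X → X/∼ sends δ ↦ [δ=ε], ε ↦ [δ=ε], ζ ↦ [ζ].
For each subset V ⊆ X/∼, compute π^{-1}(V) ⊆ X and check whether π^{-1}(V) ∈ τ. V is open in τ_Q iff π^{-1}(V) ∈ τ.
  V = {}: π^{-1}(V) = ∅ ∈ τ ✓.
  V = {[δ=ε]}: π^{-1}(V) = {δ, ε} ∈ τ ✓.
  V = {[ζ]}: π^{-1}(V) = {ζ} ∉ τ ✗.
  V = {[δ=ε], [ζ]}: π^{-1}(V) = {δ, ε, ζ} ∈ τ ✓.
Open sets in the quotient: τ_Q = {{}, {[δ=ε]}, {[δ=ε], [ζ]}} (3 elements).


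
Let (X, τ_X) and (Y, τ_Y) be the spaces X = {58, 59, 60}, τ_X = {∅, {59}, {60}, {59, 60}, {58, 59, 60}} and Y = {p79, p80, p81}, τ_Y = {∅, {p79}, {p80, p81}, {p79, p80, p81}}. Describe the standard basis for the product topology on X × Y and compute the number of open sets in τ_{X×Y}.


Basis B = {∅ × ∅, {59} × {p79}, {60} × {p79}, {59, 60} × {p79}, {59} × {p80, p81}, {60} × {p80, p81}, {58, 59, 60} × {p79}, {59} × {p79, p80, p81}, {60} × {p79, p80, p81}, {59, 60} × {p80, p81}, {58, 59, 60} × {p80, p81}, {59, 60} × {p79, p80, p81}, {58, 59, 60} × {p79, p80, p81}}; |τ_{X×Y}| = 25.

Enumerate products U × V with U ∈ τ_X, V ∈ τ_Y (deduplicated):
  ∅ × ∅ = {} (∅)
  {59} × {p79} = {(59,p79)}
  {60} × {p79} = {(60,p79)}
  {59, 60} × {p79} = {(59,p79), (60,p79)}
  {59} × {p80, p81} = {(59,p80), (59,p81)}
  {60} × {p80, p81} = {(60,p80), (60,p81)}
  {58, 59, 60} × {p79} = {(58,p79), (59,p79), (60,p79)}
  {59} × {p79, p80, p81} = {(59,p79), (59,p80), (59,p81)}
  {60} × {p79, p80, p81} = {(60,p79), (60,p80), (60,p81)}
  {59, 60} × {p80, p81} = {(59,p80), (59,p81), (60,p80), (60,p81)}
  {58, 59, 60} × {p80, p81} = {(58,p80), (58,p81), (59,p80), (59,p81), (60,p80), (60,p81)}
  {59, 60} × {p79, p80, p81} = {(59,p79), (59,p80), (59,p81), (60,p79), (60,p80), (60,p81)}
  {58, 59, 60} × {p79, p80, p81} = {(58,p79), (58,p80), (58,p81), (59,p79), (59,p80), (59,p81), (60,p79), (60,p80), (60,p81)}
These 13 distinct sets form the basis B.
Close under arbitrary unions to get τ_{X×Y}; counting gives |τ_{X×Y}| = 25.


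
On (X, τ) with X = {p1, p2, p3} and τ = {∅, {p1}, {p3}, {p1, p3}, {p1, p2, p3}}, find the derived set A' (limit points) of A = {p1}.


A' = {p2}

For each x ∈ X, list the open sets U ∈ τ with x ∈ U, then check whether U ∩ (A ∖ {x}) ≠ ∅ for every such U.
  x = p1: open {p1} ∋ x has {p1} ∩ (A ∖ {p1}) = ∅, so x is NOT a limit point.
  x = p2: opens ∋ x are {p1, p2, p3}; each meets A ∖ {p2}, so x IS a limit point.
  x = p3: open {p3} ∋ x has {p3} ∩ (A ∖ {p3}) = ∅, so x is NOT a limit point.
Collecting: A' = {p2}.


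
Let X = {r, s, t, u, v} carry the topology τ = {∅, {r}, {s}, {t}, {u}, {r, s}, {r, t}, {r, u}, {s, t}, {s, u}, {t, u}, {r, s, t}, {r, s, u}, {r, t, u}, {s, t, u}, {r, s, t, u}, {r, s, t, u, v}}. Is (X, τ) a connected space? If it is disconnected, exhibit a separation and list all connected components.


(X, τ) is connected.

Find clopen sets (U ∈ τ with X ∖ U ∈ τ):
  U = ∅, X ∖ U = {r, s, t, u, v} — both open, so U is clopen.
  U = {r, s, t, u, v}, X ∖ U = ∅ — both open, so U is clopen.
Only trivial clopens (∅ and X) exist, so (X, τ) is connected.
Compute connected components by grouping points that agree on all clopens:
  component: {r, s, t, u, v}


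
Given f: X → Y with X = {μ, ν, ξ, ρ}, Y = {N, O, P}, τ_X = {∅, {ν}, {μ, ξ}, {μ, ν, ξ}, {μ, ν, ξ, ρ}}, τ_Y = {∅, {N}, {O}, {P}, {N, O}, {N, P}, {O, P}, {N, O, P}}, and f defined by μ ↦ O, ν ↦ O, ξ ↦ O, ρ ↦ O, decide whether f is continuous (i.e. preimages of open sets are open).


f IS continuous.

Compute f^{-1}(U) for each U ∈ τ_Y:
  U = ∅: f^{-1}(U) = ∅ ∈ τ_X ✓.
  U = {N}: f^{-1}(U) = ∅ ∈ τ_X ✓.
  U = {O}: f^{-1}(U) = {μ, ν, ξ, ρ} ∈ τ_X ✓.
  U = {P}: f^{-1}(U) = ∅ ∈ τ_X ✓.
  U = {N, O}: f^{-1}(U) = {μ, ν, ξ, ρ} ∈ τ_X ✓.
  U = {N, P}: f^{-1}(U) = ∅ ∈ τ_X ✓.
  U = {O, P}: f^{-1}(U) = {μ, ν, ξ, ρ} ∈ τ_X ✓.
  U = {N, O, P}: f^{-1}(U) = {μ, ν, ξ, ρ} ∈ τ_X ✓.
Every preimage lies in τ_X, so f IS continuous.


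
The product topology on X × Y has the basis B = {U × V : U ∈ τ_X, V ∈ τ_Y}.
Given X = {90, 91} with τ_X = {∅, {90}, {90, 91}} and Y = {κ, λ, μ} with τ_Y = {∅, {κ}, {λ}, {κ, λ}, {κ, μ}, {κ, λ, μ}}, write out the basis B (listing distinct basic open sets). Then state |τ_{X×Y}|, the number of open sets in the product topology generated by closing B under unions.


Basis B = {∅ × ∅, {90} × {κ}, {90} × {λ}, {90} × {κ, λ}, {90} × {κ, μ}, {90, 91} × {κ}, {90, 91} × {λ}, {90} × {κ, λ, μ}, {90, 91} × {κ, λ}, {90, 91} × {κ, μ}, {90, 91} × {κ, λ, μ}}; |τ_{X×Y}| = 18.

Enumerate products U × V with U ∈ τ_X, V ∈ τ_Y (deduplicated):
  ∅ × ∅ = {} (∅)
  {90} × {κ} = {(90,κ)}
  {90} × {λ} = {(90,λ)}
  {90} × {κ, λ} = {(90,κ), (90,λ)}
  {90} × {κ, μ} = {(90,κ), (90,μ)}
  {90, 91} × {κ} = {(90,κ), (91,κ)}
  {90, 91} × {λ} = {(90,λ), (91,λ)}
  {90} × {κ, λ, μ} = {(90,κ), (90,λ), (90,μ)}
  {90, 91} × {κ, λ} = {(90,κ), (90,λ), (91,κ), (91,λ)}
  {90, 91} × {κ, μ} = {(90,κ), (90,μ), (91,κ), (91,μ)}
  {90, 91} × {κ, λ, μ} = {(90,κ), (90,λ), (90,μ), (91,κ), (91,λ), (91,μ)}
These 11 distinct sets form the basis B.
Close under arbitrary unions to get τ_{X×Y}; counting gives |τ_{X×Y}| = 18.


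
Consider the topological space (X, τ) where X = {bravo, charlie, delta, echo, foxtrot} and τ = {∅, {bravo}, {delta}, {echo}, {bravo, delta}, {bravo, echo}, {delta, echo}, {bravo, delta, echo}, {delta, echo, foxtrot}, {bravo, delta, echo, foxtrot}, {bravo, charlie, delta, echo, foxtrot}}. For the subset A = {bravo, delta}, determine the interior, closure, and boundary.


int(A) = {bravo, delta}, cl(A) = {bravo, charlie, delta, foxtrot}, ∂A = {charlie, foxtrot}.

Closed sets in (X, τ) are complements of opens:
  closed(X, τ) = {∅, {charlie}, {bravo, charlie}, {charlie, foxtrot}, {bravo, charlie, foxtrot}, {charlie, delta, foxtrot}, {charlie, echo, foxtrot}, {bravo, charlie, delta, foxtrot}, {bravo, charlie, echo, foxtrot}, {charlie, delta, echo, foxtrot}, {bravo, charlie, delta, echo, foxtrot}}.
int(A) = ⋃ {U ∈ τ : U ⊆ A}. Opens contained in A: ∅, {bravo}, {delta}, {bravo, delta}.
Taking the union of these: int(A) = {bravo, delta}.
cl(A) = ⋂ {C closed : A ⊆ C}. Closed sets containing A: {bravo, charlie, delta, foxtrot}, {bravo, charlie, delta, echo, foxtrot}.
Intersecting these: cl(A) = {bravo, charlie, delta, foxtrot}.
∂A = cl(A) ∖ int(A) = {bravo, charlie, delta, foxtrot} ∖ {bravo, delta} = {charlie, foxtrot}.


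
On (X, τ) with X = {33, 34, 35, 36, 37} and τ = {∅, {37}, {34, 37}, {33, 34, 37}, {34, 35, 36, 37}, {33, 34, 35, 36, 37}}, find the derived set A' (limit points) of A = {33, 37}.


A' = {33, 34, 35, 36}

For each x ∈ X, list the open sets U ∈ τ with x ∈ U, then check whether U ∩ (A ∖ {x}) ≠ ∅ for every such U.
  x = 33: opens ∋ x are {33, 34, 37}, {33, 34, 35, 36, 37}; each meets A ∖ {33}, so x IS a limit point.
  x = 34: opens ∋ x are {34, 37}, {33, 34, 37}, {34, 35, 36, 37}, {33, 34, 35, 36, 37}; each meets A ∖ {34}, so x IS a limit point.
  x = 35: opens ∋ x are {34, 35, 36, 37}, {33, 34, 35, 36, 37}; each meets A ∖ {35}, so x IS a limit point.
  x = 36: opens ∋ x are {34, 35, 36, 37}, {33, 34, 35, 36, 37}; each meets A ∖ {36}, so x IS a limit point.
  x = 37: open {37} ∋ x has {37} ∩ (A ∖ {37}) = ∅, so x is NOT a limit point.
Collecting: A' = {33, 34, 35, 36}.


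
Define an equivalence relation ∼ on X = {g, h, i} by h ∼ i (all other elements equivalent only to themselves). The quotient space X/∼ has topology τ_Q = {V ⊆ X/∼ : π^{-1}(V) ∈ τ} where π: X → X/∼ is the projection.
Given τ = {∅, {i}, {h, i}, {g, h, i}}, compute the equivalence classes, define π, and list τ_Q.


X/∼ = {[g], [h=i]}; |τ_Q| = 3.

Equivalence classes: [g], [h=i].
Quotient map π: X → X/∼ sends g ↦ [g], h ↦ [h=i], i ↦ [h=i].
For each subset V ⊆ X/∼, compute π^{-1}(V) ⊆ X and check whether π^{-1}(V) ∈ τ. V is open in τ_Q iff π^{-1}(V) ∈ τ.
  V = {}: π^{-1}(V) = ∅ ∈ τ ✓.
  V = {[g]}: π^{-1}(V) = {g} ∉ τ ✗.
  V = {[h=i]}: π^{-1}(V) = {h, i} ∈ τ ✓.
  V = {[g], [h=i]}: π^{-1}(V) = {g, h, i} ∈ τ ✓.
Open sets in the quotient: τ_Q = {{}, {[h=i]}, {[g], [h=i]}} (3 elements).


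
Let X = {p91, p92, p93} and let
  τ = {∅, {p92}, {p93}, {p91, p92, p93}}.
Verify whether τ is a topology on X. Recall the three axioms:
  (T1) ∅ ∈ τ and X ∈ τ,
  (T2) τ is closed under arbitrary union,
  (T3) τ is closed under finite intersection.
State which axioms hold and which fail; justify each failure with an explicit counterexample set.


τ is NOT a topology on X.

Axiom (T1): ∅ ∈ τ? Yes; X ∈ τ? Yes.
Axiom (T2/T3): check pairwise unions and intersections of members of τ.
Counterexample for (T2): {p92} ∪ {p93} = {p92, p93} ∉ τ. Therefore τ is NOT a topology.


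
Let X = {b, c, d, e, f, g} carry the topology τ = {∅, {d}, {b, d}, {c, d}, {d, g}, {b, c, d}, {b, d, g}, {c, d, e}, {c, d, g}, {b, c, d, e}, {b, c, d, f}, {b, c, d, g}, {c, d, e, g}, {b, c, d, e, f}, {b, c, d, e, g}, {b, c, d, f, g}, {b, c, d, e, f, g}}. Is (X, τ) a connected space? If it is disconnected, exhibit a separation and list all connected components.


(X, τ) is connected.

Find clopen sets (U ∈ τ with X ∖ U ∈ τ):
  U = ∅, X ∖ U = {b, c, d, e, f, g} — both open, so U is clopen.
  U = {b, c, d, e, f, g}, X ∖ U = ∅ — both open, so U is clopen.
Only trivial clopens (∅ and X) exist, so (X, τ) is connected.
Compute connected components by grouping points that agree on all clopens:
  component: {b, c, d, e, f, g}


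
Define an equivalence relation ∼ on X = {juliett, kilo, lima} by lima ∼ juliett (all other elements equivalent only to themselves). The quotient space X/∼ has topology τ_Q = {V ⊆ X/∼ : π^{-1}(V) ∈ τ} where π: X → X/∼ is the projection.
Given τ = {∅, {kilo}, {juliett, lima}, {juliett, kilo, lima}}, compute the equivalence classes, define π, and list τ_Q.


X/∼ = {[juliett=lima], [kilo]}; |τ_Q| = 4.

Equivalence classes: [juliett=lima], [kilo].
Quotient map π: X → X/∼ sends juliett ↦ [juliett=lima], kilo ↦ [kilo], lima ↦ [juliett=lima].
For each subset V ⊆ X/∼, compute π^{-1}(V) ⊆ X and check whether π^{-1}(V) ∈ τ. V is open in τ_Q iff π^{-1}(V) ∈ τ.
  V = {}: π^{-1}(V) = ∅ ∈ τ ✓.
  V = {[juliett=lima]}: π^{-1}(V) = {juliett, lima} ∈ τ ✓.
  V = {[kilo]}: π^{-1}(V) = {kilo} ∈ τ ✓.
  V = {[juliett=lima], [kilo]}: π^{-1}(V) = {juliett, kilo, lima} ∈ τ ✓.
Open sets in the quotient: τ_Q = {{}, {[juliett=lima]}, {[kilo]}, {[juliett=lima], [kilo]}} (4 elements).


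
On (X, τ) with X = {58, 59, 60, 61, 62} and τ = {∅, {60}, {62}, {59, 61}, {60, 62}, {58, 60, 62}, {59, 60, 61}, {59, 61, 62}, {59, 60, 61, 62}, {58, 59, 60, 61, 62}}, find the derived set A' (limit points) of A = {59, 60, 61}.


A' = {58, 59, 61}

For each x ∈ X, list the open sets U ∈ τ with x ∈ U, then check whether U ∩ (A ∖ {x}) ≠ ∅ for every such U.
  x = 58: opens ∋ x are {58, 60, 62}, {58, 59, 60, 61, 62}; each meets A ∖ {58}, so x IS a limit point.
  x = 59: opens ∋ x are {59, 61}, {59, 60, 61}, {59, 61, 62}, {59, 60, 61, 62}, {58, 59, 60, 61, 62}; each meets A ∖ {59}, so x IS a limit point.
  x = 60: open {60} ∋ x has {60} ∩ (A ∖ {60}) = ∅, so x is NOT a limit point.
  x = 61: opens ∋ x are {59, 61}, {59, 60, 61}, {59, 61, 62}, {59, 60, 61, 62}, {58, 59, 60, 61, 62}; each meets A ∖ {61}, so x IS a limit point.
  x = 62: open {62} ∋ x has {62} ∩ (A ∖ {62}) = ∅, so x is NOT a limit point.
Collecting: A' = {58, 59, 61}.


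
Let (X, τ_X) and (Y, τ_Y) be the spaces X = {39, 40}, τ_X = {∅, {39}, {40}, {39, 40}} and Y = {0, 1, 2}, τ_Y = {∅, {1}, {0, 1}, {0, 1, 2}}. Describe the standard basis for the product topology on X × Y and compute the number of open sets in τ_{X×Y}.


Basis B = {∅ × ∅, {39} × {1}, {40} × {1}, {39} × {0, 1}, {39, 40} × {1}, {40} × {0, 1}, {39} × {0, 1, 2}, {40} × {0, 1, 2}, {39, 40} × {0, 1}, {39, 40} × {0, 1, 2}}; |τ_{X×Y}| = 16.

Enumerate products U × V with U ∈ τ_X, V ∈ τ_Y (deduplicated):
  ∅ × ∅ = {} (∅)
  {39} × {1} = {(39,1)}
  {40} × {1} = {(40,1)}
  {39} × {0, 1} = {(39,0), (39,1)}
  {39, 40} × {1} = {(39,1), (40,1)}
  {40} × {0, 1} = {(40,0), (40,1)}
  {39} × {0, 1, 2} = {(39,0), (39,1), (39,2)}
  {40} × {0, 1, 2} = {(40,0), (40,1), (40,2)}
  {39, 40} × {0, 1} = {(39,0), (39,1), (40,0), (40,1)}
  {39, 40} × {0, 1, 2} = {(39,0), (39,1), (39,2), (40,0), (40,1), (40,2)}
These 10 distinct sets form the basis B.
Close under arbitrary unions to get τ_{X×Y}; counting gives |τ_{X×Y}| = 16.


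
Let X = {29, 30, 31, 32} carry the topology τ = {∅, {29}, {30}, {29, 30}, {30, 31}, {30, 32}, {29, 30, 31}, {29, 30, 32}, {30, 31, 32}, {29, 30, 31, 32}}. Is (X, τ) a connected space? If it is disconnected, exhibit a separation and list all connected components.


(X, τ) is disconnected; components = [{29}, {30, 31, 32}].

Find clopen sets (U ∈ τ with X ∖ U ∈ τ):
  U = ∅, X ∖ U = {29, 30, 31, 32} — both open, so U is clopen.
  U = {29}, X ∖ U = {30, 31, 32} — both open, so U is clopen.
  U = {30, 31, 32}, X ∖ U = {29} — both open, so U is clopen.
  U = {29, 30, 31, 32}, X ∖ U = ∅ — both open, so U is clopen.
Nontrivial clopen(s) exist: e.g. {30, 31, 32}. So (X, τ) is disconnected.
Compute connected components by grouping points that agree on all clopens:
  component: {29}
  component: {30, 31, 32}


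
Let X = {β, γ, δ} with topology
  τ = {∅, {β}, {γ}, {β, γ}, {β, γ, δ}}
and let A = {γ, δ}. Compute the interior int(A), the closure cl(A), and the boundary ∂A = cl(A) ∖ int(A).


int(A) = {γ}, cl(A) = {γ, δ}, ∂A = {δ}.

Closed sets in (X, τ) are complements of opens:
  closed(X, τ) = {∅, {δ}, {β, δ}, {γ, δ}, {β, γ, δ}}.
int(A) = ⋃ {U ∈ τ : U ⊆ A}. Opens contained in A: ∅, {γ}.
Taking the union of these: int(A) = {γ}.
cl(A) = ⋂ {C closed : A ⊆ C}. Closed sets containing A: {γ, δ}, {β, γ, δ}.
Intersecting these: cl(A) = {γ, δ}.
∂A = cl(A) ∖ int(A) = {γ, δ} ∖ {γ} = {δ}.


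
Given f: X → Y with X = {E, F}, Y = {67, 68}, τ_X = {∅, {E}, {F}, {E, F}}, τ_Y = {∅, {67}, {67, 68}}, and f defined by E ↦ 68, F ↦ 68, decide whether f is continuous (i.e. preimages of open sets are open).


f IS continuous.

Compute f^{-1}(U) for each U ∈ τ_Y:
  U = ∅: f^{-1}(U) = ∅ ∈ τ_X ✓.
  U = {67}: f^{-1}(U) = ∅ ∈ τ_X ✓.
  U = {67, 68}: f^{-1}(U) = {E, F} ∈ τ_X ✓.
Every preimage lies in τ_X, so f IS continuous.


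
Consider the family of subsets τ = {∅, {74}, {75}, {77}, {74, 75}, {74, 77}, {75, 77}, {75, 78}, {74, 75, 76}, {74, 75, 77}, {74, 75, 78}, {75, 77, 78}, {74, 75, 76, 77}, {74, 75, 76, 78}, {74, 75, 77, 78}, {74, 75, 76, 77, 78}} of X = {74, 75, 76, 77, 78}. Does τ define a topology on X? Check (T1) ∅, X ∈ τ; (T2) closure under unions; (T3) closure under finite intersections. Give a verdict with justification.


τ IS a topology on X.

Axiom (T1): ∅ ∈ τ? Yes; X ∈ τ? Yes.
Axiom (T2/T3): check pairwise unions and intersections of members of τ.
All pairwise intersections and unions checked — each lies in τ. Therefore τ satisfies (T1), (T2), (T3): it IS a topology on X.


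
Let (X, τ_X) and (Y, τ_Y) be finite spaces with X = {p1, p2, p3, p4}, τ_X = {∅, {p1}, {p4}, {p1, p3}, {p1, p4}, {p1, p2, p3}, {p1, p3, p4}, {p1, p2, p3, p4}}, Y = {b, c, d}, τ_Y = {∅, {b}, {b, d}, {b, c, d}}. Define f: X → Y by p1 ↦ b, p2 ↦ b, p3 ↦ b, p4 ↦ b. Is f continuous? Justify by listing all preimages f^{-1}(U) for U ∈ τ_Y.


f IS continuous.

Compute f^{-1}(U) for each U ∈ τ_Y:
  U = ∅: f^{-1}(U) = ∅ ∈ τ_X ✓.
  U = {b}: f^{-1}(U) = {p1, p2, p3, p4} ∈ τ_X ✓.
  U = {b, d}: f^{-1}(U) = {p1, p2, p3, p4} ∈ τ_X ✓.
  U = {b, c, d}: f^{-1}(U) = {p1, p2, p3, p4} ∈ τ_X ✓.
Every preimage lies in τ_X, so f IS continuous.


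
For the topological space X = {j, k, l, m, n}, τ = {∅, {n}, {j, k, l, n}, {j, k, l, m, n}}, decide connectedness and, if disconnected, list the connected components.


(X, τ) is connected.

Find clopen sets (U ∈ τ with X ∖ U ∈ τ):
  U = ∅, X ∖ U = {j, k, l, m, n} — both open, so U is clopen.
  U = {j, k, l, m, n}, X ∖ U = ∅ — both open, so U is clopen.
Only trivial clopens (∅ and X) exist, so (X, τ) is connected.
Compute connected components by grouping points that agree on all clopens:
  component: {j, k, l, m, n}


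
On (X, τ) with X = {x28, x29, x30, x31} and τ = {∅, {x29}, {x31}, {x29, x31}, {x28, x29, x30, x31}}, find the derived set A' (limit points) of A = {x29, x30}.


A' = {x28, x30}

For each x ∈ X, list the open sets U ∈ τ with x ∈ U, then check whether U ∩ (A ∖ {x}) ≠ ∅ for every such U.
  x = x28: opens ∋ x are {x28, x29, x30, x31}; each meets A ∖ {x28}, so x IS a limit point.
  x = x29: open {x29} ∋ x has {x29} ∩ (A ∖ {x29}) = ∅, so x is NOT a limit point.
  x = x30: opens ∋ x are {x28, x29, x30, x31}; each meets A ∖ {x30}, so x IS a limit point.
  x = x31: open {x31} ∋ x has {x31} ∩ (A ∖ {x31}) = ∅, so x is NOT a limit point.
Collecting: A' = {x28, x30}.


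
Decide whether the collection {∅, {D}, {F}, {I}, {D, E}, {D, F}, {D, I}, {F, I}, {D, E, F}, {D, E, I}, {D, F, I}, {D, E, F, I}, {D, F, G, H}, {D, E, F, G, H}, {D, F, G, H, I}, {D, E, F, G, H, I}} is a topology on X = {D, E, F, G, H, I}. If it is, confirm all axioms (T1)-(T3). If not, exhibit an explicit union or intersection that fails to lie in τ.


τ IS a topology on X.

Axiom (T1): ∅ ∈ τ? Yes; X ∈ τ? Yes.
Axiom (T2/T3): check pairwise unions and intersections of members of τ.
All pairwise intersections and unions checked — each lies in τ. Therefore τ satisfies (T1), (T2), (T3): it IS a topology on X.


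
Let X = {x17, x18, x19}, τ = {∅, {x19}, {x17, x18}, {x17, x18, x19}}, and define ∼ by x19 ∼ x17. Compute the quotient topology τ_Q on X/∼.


X/∼ = {[x17=x19], [x18]}; |τ_Q| = 2.

Equivalence classes: [x17=x19], [x18].
Quotient map π: X → X/∼ sends x17 ↦ [x17=x19], x18 ↦ [x18], x19 ↦ [x17=x19].
For each subset V ⊆ X/∼, compute π^{-1}(V) ⊆ X and check whether π^{-1}(V) ∈ τ. V is open in τ_Q iff π^{-1}(V) ∈ τ.
  V = {}: π^{-1}(V) = ∅ ∈ τ ✓.
  V = {[x17=x19]}: π^{-1}(V) = {x17, x19} ∉ τ ✗.
  V = {[x18]}: π^{-1}(V) = {x18} ∉ τ ✗.
  V = {[x17=x19], [x18]}: π^{-1}(V) = {x17, x18, x19} ∈ τ ✓.
Open sets in the quotient: τ_Q = {{}, {[x17=x19], [x18]}} (2 elements).


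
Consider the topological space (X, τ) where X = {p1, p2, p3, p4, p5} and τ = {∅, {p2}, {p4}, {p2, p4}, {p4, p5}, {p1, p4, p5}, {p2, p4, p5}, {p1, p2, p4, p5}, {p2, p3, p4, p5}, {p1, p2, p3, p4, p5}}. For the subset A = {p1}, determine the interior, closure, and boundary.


int(A) = ∅, cl(A) = {p1}, ∂A = {p1}.

Closed sets in (X, τ) are complements of opens:
  closed(X, τ) = {∅, {p1}, {p3}, {p1, p3}, {p2, p3}, {p1, p2, p3}, {p1, p3, p5}, {p1, p2, p3, p5}, {p1, p3, p4, p5}, {p1, p2, p3, p4, p5}}.
int(A) = ⋃ {U ∈ τ : U ⊆ A}. Opens contained in A: ∅.
Taking the union of these: int(A) = ∅.
cl(A) = ⋂ {C closed : A ⊆ C}. Closed sets containing A: {p1}, {p1, p3}, {p1, p2, p3}, {p1, p3, p5}, {p1, p2, p3, p5}, {p1, p3, p4, p5}, {p1, p2, p3, p4, p5}.
Intersecting these: cl(A) = {p1}.
∂A = cl(A) ∖ int(A) = {p1} ∖ ∅ = {p1}.


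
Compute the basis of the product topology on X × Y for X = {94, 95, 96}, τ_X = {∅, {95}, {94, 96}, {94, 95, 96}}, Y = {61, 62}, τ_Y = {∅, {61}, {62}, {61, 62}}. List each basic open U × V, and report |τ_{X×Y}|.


Basis B = {∅ × ∅, {95} × {61}, {95} × {62}, {94, 96} × {61}, {94, 96} × {62}, {95} × {61, 62}, {94, 95, 96} × {61}, {94, 95, 96} × {62}, {94, 96} × {61, 62}, {94, 95, 96} × {61, 62}}; |τ_{X×Y}| = 16.

Enumerate products U × V with U ∈ τ_X, V ∈ τ_Y (deduplicated):
  ∅ × ∅ = {} (∅)
  {95} × {61} = {(95,61)}
  {95} × {62} = {(95,62)}
  {94, 96} × {61} = {(94,61), (96,61)}
  {94, 96} × {62} = {(94,62), (96,62)}
  {95} × {61, 62} = {(95,61), (95,62)}
  {94, 95, 96} × {61} = {(94,61), (95,61), (96,61)}
  {94, 95, 96} × {62} = {(94,62), (95,62), (96,62)}
  {94, 96} × {61, 62} = {(94,61), (94,62), (96,61), (96,62)}
  {94, 95, 96} × {61, 62} = {(94,61), (94,62), (95,61), (95,62), (96,61), (96,62)}
These 10 distinct sets form the basis B.
Close under arbitrary unions to get τ_{X×Y}; counting gives |τ_{X×Y}| = 16.


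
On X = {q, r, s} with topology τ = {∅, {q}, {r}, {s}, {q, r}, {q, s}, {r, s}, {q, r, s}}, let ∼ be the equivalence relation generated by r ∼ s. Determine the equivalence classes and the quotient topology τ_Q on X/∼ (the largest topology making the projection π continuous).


X/∼ = {[q], [r=s]}; |τ_Q| = 4.

Equivalence classes: [q], [r=s].
Quotient map π: X → X/∼ sends q ↦ [q], r ↦ [r=s], s ↦ [r=s].
For each subset V ⊆ X/∼, compute π^{-1}(V) ⊆ X and check whether π^{-1}(V) ∈ τ. V is open in τ_Q iff π^{-1}(V) ∈ τ.
  V = {}: π^{-1}(V) = ∅ ∈ τ ✓.
  V = {[q]}: π^{-1}(V) = {q} ∈ τ ✓.
  V = {[r=s]}: π^{-1}(V) = {r, s} ∈ τ ✓.
  V = {[q], [r=s]}: π^{-1}(V) = {q, r, s} ∈ τ ✓.
Open sets in the quotient: τ_Q = {{}, {[q]}, {[r=s]}, {[q], [r=s]}} (4 elements).


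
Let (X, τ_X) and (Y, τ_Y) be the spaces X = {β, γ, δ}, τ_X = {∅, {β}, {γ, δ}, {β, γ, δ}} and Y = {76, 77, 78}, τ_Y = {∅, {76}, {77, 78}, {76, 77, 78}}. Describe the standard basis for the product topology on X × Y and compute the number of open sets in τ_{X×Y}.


Basis B = {∅ × ∅, {β} × {76}, {β} × {77, 78}, {γ, δ} × {76}, {β} × {76, 77, 78}, {β, γ, δ} × {76}, {γ, δ} × {77, 78}, {β, γ, δ} × {77, 78}, {γ, δ} × {76, 77, 78}, {β, γ, δ} × {76, 77, 78}}; |τ_{X×Y}| = 16.

Enumerate products U × V with U ∈ τ_X, V ∈ τ_Y (deduplicated):
  ∅ × ∅ = {} (∅)
  {β} × {76} = {(β,76)}
  {β} × {77, 78} = {(β,77), (β,78)}
  {γ, δ} × {76} = {(γ,76), (δ,76)}
  {β} × {76, 77, 78} = {(β,76), (β,77), (β,78)}
  {β, γ, δ} × {76} = {(β,76), (γ,76), (δ,76)}
  {γ, δ} × {77, 78} = {(γ,77), (γ,78), (δ,77), (δ,78)}
  {β, γ, δ} × {77, 78} = {(β,77), (β,78), (γ,77), (γ,78), (δ,77), (δ,78)}
  {γ, δ} × {76, 77, 78} = {(γ,76), (γ,77), (γ,78), (δ,76), (δ,77), (δ,78)}
  {β, γ, δ} × {76, 77, 78} = {(β,76), (β,77), (β,78), (γ,76), (γ,77), (γ,78), (δ,76), (δ,77), (δ,78)}
These 10 distinct sets form the basis B.
Close under arbitrary unions to get τ_{X×Y}; counting gives |τ_{X×Y}| = 16.


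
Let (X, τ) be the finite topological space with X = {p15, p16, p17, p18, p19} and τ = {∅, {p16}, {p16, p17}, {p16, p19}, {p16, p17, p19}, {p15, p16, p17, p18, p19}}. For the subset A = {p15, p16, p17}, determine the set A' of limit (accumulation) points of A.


A' = {p15, p17, p18, p19}

For each x ∈ X, list the open sets U ∈ τ with x ∈ U, then check whether U ∩ (A ∖ {x}) ≠ ∅ for every such U.
  x = p15: opens ∋ x are {p15, p16, p17, p18, p19}; each meets A ∖ {p15}, so x IS a limit point.
  x = p16: open {p16} ∋ x has {p16} ∩ (A ∖ {p16}) = ∅, so x is NOT a limit point.
  x = p17: opens ∋ x are {p16, p17}, {p16, p17, p19}, {p15, p16, p17, p18, p19}; each meets A ∖ {p17}, so x IS a limit point.
  x = p18: opens ∋ x are {p15, p16, p17, p18, p19}; each meets A ∖ {p18}, so x IS a limit point.
  x = p19: opens ∋ x are {p16, p19}, {p16, p17, p19}, {p15, p16, p17, p18, p19}; each meets A ∖ {p19}, so x IS a limit point.
Collecting: A' = {p15, p17, p18, p19}.


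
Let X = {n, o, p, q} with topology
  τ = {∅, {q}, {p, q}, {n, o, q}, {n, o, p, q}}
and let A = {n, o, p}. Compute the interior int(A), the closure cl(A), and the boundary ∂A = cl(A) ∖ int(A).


int(A) = ∅, cl(A) = {n, o, p}, ∂A = {n, o, p}.

Closed sets in (X, τ) are complements of opens:
  closed(X, τ) = {∅, {p}, {n, o}, {n, o, p}, {n, o, p, q}}.
int(A) = ⋃ {U ∈ τ : U ⊆ A}. Opens contained in A: ∅.
Taking the union of these: int(A) = ∅.
cl(A) = ⋂ {C closed : A ⊆ C}. Closed sets containing A: {n, o, p}, {n, o, p, q}.
Intersecting these: cl(A) = {n, o, p}.
∂A = cl(A) ∖ int(A) = {n, o, p} ∖ ∅ = {n, o, p}.


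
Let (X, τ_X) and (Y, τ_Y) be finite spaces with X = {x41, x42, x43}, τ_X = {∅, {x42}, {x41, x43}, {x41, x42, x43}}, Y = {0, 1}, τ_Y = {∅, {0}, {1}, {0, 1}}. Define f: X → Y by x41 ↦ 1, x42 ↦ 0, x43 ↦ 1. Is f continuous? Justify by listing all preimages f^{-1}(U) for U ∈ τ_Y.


f IS continuous.

Compute f^{-1}(U) for each U ∈ τ_Y:
  U = ∅: f^{-1}(U) = ∅ ∈ τ_X ✓.
  U = {0}: f^{-1}(U) = {x42} ∈ τ_X ✓.
  U = {1}: f^{-1}(U) = {x41, x43} ∈ τ_X ✓.
  U = {0, 1}: f^{-1}(U) = {x41, x42, x43} ∈ τ_X ✓.
Every preimage lies in τ_X, so f IS continuous.


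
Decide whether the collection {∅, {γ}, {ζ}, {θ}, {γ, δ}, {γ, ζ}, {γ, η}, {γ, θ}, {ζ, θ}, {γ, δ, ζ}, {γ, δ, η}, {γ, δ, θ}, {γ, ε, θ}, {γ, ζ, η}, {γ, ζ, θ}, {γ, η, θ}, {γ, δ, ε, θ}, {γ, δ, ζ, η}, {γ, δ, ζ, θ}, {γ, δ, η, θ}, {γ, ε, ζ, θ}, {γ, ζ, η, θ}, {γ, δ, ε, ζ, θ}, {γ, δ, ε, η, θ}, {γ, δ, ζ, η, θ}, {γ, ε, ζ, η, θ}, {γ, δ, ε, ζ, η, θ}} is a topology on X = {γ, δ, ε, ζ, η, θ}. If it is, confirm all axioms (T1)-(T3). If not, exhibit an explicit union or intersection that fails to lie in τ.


τ is NOT a topology on X.

Axiom (T1): ∅ ∈ τ? Yes; X ∈ τ? Yes.
Axiom (T2/T3): check pairwise unions and intersections of members of τ.
Counterexample for (T2): {γ, η} ∪ {γ, ε, θ} = {γ, ε, η, θ} ∉ τ. Therefore τ is NOT a topology.


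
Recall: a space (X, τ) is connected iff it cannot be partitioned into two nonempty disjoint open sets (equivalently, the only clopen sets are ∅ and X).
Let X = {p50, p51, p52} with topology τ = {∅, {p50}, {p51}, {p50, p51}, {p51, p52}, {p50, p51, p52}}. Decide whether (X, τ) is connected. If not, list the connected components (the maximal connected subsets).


(X, τ) is disconnected; components = [{p50}, {p51, p52}].

Find clopen sets (U ∈ τ with X ∖ U ∈ τ):
  U = ∅, X ∖ U = {p50, p51, p52} — both open, so U is clopen.
  U = {p50}, X ∖ U = {p51, p52} — both open, so U is clopen.
  U = {p51, p52}, X ∖ U = {p50} — both open, so U is clopen.
  U = {p50, p51, p52}, X ∖ U = ∅ — both open, so U is clopen.
Nontrivial clopen(s) exist: e.g. {p51, p52}. So (X, τ) is disconnected.
Compute connected components by grouping points that agree on all clopens:
  component: {p50}
  component: {p51, p52}


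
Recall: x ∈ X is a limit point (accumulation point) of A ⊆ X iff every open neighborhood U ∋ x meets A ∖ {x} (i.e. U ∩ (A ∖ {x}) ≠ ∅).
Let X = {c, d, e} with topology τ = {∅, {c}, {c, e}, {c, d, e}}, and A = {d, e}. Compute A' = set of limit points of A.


A' = {d}

For each x ∈ X, list the open sets U ∈ τ with x ∈ U, then check whether U ∩ (A ∖ {x}) ≠ ∅ for every such U.
  x = c: open {c} ∋ x has {c} ∩ (A ∖ {c}) = ∅, so x is NOT a limit point.
  x = d: opens ∋ x are {c, d, e}; each meets A ∖ {d}, so x IS a limit point.
  x = e: open {c, e} ∋ x has {c, e} ∩ (A ∖ {e}) = ∅, so x is NOT a limit point.
Collecting: A' = {d}.


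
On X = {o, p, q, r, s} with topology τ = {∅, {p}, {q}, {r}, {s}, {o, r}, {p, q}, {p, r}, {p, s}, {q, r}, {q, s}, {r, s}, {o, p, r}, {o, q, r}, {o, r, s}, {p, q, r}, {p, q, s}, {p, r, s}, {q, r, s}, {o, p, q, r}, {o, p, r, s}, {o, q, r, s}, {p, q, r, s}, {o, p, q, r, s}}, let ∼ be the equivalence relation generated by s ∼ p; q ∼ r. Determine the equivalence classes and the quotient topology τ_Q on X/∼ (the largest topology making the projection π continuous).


X/∼ = {[o], [p=s], [q=r]}; |τ_Q| = 6.

Equivalence classes: [o], [p=s], [q=r].
Quotient map π: X → X/∼ sends o ↦ [o], p ↦ [p=s], q ↦ [q=r], r ↦ [q=r], s ↦ [p=s].
For each subset V ⊆ X/∼, compute π^{-1}(V) ⊆ X and check whether π^{-1}(V) ∈ τ. V is open in τ_Q iff π^{-1}(V) ∈ τ.
  V = {}: π^{-1}(V) = ∅ ∈ τ ✓.
  V = {[o]}: π^{-1}(V) = {o} ∉ τ ✗.
  V = {[p=s]}: π^{-1}(V) = {p, s} ∈ τ ✓.
  V = {[o], [p=s]}: π^{-1}(V) = {o, p, s} ∉ τ ✗.
  V = {[q=r]}: π^{-1}(V) = {q, r} ∈ τ ✓.
  V = {[o], [q=r]}: π^{-1}(V) = {o, q, r} ∈ τ ✓.
  V = {[p=s], [q=r]}: π^{-1}(V) = {p, q, r, s} ∈ τ ✓.
  V = {[o], [p=s], [q=r]}: π^{-1}(V) = {o, p, q, r, s} ∈ τ ✓.
Open sets in the quotient: τ_Q = {{}, {[p=s]}, {[q=r]}, {[o], [q=r]}, {[p=s], [q=r]}, {[o], [p=s], [q=r]}} (6 elements).


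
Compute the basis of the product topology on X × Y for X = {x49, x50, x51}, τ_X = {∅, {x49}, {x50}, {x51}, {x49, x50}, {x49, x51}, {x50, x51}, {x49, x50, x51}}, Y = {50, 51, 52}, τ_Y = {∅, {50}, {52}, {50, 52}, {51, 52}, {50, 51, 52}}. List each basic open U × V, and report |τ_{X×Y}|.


Basis B = {∅ × ∅, {x49} × {50}, {x49} × {52}, {x50} × {50}, {x50} × {52}, {x51} × {50}, {x51} × {52}, {x49} × {50, 52}, {x49, x50} × {50}, {x49, x51} × {50}, {x49} × {51, 52}, {x49, x50} × {52}, {x49, x51} × {52}, {x50} × {50, 52}, {x50, x51} × {50}, {x50} × {51, 52}, {x50, x51} × {52}, {x51} × {50, 52}, {x51} × {51, 52}, {x49} × {50, 51, 52}, {x49, x50, x51} × {50}, {x49, x50, x51} × {52}, {x50} × {50, 51, 52}, {x51} × {50, 51, 52}, {x49, x50} × {50, 52}, {x49, x51} × {50, 52}, {x49, x50} × {51, 52}, {x49, x51} × {51, 52}, {x50, x51} × {50, 52}, {x50, x51} × {51, 52}, {x49, x50} × {50, 51, 52}, {x49, x51} × {50, 51, 52}, {x49, x50, x51} × {50, 52}, {x49, x50, x51} × {51, 52}, {x50, x51} × {50, 51, 52}, {x49, x50, x51} × {50, 51, 52}}; |τ_{X×Y}| = 216.

Enumerate products U × V with U ∈ τ_X, V ∈ τ_Y (deduplicated):
  ∅ × ∅ = {} (∅)
  {x49} × {50} = {(x49,50)}
  {x49} × {52} = {(x49,52)}
  {x50} × {50} = {(x50,50)}
  {x50} × {52} = {(x50,52)}
  {x51} × {50} = {(x51,50)}
  {x51} × {52} = {(x51,52)}
  {x49} × {50, 52} = {(x49,50), (x49,52)}
  {x49, x50} × {50} = {(x49,50), (x50,50)}
  {x49, x51} × {50} = {(x49,50), (x51,50)}
  {x49} × {51, 52} = {(x49,51), (x49,52)}
  {x49, x50} × {52} = {(x49,52), (x50,52)}
  {x49, x51} × {52} = {(x49,52), (x51,52)}
  {x50} × {50, 52} = {(x50,50), (x50,52)}
  {x50, x51} × {50} = {(x50,50), (x51,50)}
  {x50} × {51, 52} = {(x50,51), (x50,52)}
  {x50, x51} × {52} = {(x50,52), (x51,52)}
  {x51} × {50, 52} = {(x51,50), (x51,52)}
  {x51} × {51, 52} = {(x51,51), (x51,52)}
  {x49} × {50, 51, 52} = {(x49,50), (x49,51), (x49,52)}
  {x49, x50, x51} × {50} = {(x49,50), (x50,50), (x51,50)}
  {x49, x50, x51} × {52} = {(x49,52), (x50,52), (x51,52)}
  {x50} × {50, 51, 52} = {(x50,50), (x50,51), (x50,52)}
  {x51} × {50, 51, 52} = {(x51,50), (x51,51), (x51,52)}
  {x49, x50} × {50, 52} = {(x49,50), (x49,52), (x50,50), (x50,52)}
  {x49, x51} × {50, 52} = {(x49,50), (x49,52), (x51,50), (x51,52)}
  {x49, x50} × {51, 52} = {(x49,51), (x49,52), (x50,51), (x50,52)}
  {x49, x51} × {51, 52} = {(x49,51), (x49,52), (x51,51), (x51,52)}
  {x50, x51} × {50, 52} = {(x50,50), (x50,52), (x51,50), (x51,52)}
  {x50, x51} × {51, 52} = {(x50,51), (x50,52), (x51,51), (x51,52)}
  {x49, x50} × {50, 51, 52} = {(x49,50), (x49,51), (x49,52), (x50,50), (x50,51), (x50,52)}
  {x49, x51} × {50, 51, 52} = {(x49,50), (x49,51), (x49,52), (x51,50), (x51,51), (x51,52)}
  {x49, x50, x51} × {50, 52} = {(x49,50), (x49,52), (x50,50), (x50,52), (x51,50), (x51,52)}
  {x49, x50, x51} × {51, 52} = {(x49,51), (x49,52), (x50,51), (x50,52), (x51,51), (x51,52)}
  {x50, x51} × {50, 51, 52} = {(x50,50), (x50,51), (x50,52), (x51,50), (x51,51), (x51,52)}
  {x49, x50, x51} × {50, 51, 52} = {(x49,50), (x49,51), (x49,52), (x50,50), (x50,51), (x50,52), (x51,50), (x51,51), (x51,52)}
These 36 distinct sets form the basis B.
Close under arbitrary unions to get τ_{X×Y}; counting gives |τ_{X×Y}| = 216.


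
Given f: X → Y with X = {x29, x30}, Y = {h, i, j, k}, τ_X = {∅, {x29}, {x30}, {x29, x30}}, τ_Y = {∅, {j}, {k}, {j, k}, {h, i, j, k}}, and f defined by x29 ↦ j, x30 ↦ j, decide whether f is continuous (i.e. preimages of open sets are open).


f IS continuous.

Compute f^{-1}(U) for each U ∈ τ_Y:
  U = ∅: f^{-1}(U) = ∅ ∈ τ_X ✓.
  U = {j}: f^{-1}(U) = {x29, x30} ∈ τ_X ✓.
  U = {k}: f^{-1}(U) = ∅ ∈ τ_X ✓.
  U = {j, k}: f^{-1}(U) = {x29, x30} ∈ τ_X ✓.
  U = {h, i, j, k}: f^{-1}(U) = {x29, x30} ∈ τ_X ✓.
Every preimage lies in τ_X, so f IS continuous.


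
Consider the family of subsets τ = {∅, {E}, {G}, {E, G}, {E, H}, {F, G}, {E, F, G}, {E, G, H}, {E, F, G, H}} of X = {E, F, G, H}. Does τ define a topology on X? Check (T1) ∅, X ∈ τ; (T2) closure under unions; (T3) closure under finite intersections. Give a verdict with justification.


τ IS a topology on X.

Axiom (T1): ∅ ∈ τ? Yes; X ∈ τ? Yes.
Axiom (T2/T3): check pairwise unions and intersections of members of τ.
All pairwise intersections and unions checked — each lies in τ. Therefore τ satisfies (T1), (T2), (T3): it IS a topology on X.


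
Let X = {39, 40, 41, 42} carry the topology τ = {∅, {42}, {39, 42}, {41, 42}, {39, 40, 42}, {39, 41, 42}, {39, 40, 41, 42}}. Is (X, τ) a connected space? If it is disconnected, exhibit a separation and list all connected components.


(X, τ) is connected.

Find clopen sets (U ∈ τ with X ∖ U ∈ τ):
  U = ∅, X ∖ U = {39, 40, 41, 42} — both open, so U is clopen.
  U = {39, 40, 41, 42}, X ∖ U = ∅ — both open, so U is clopen.
Only trivial clopens (∅ and X) exist, so (X, τ) is connected.
Compute connected components by grouping points that agree on all clopens:
  component: {39, 40, 41, 42}


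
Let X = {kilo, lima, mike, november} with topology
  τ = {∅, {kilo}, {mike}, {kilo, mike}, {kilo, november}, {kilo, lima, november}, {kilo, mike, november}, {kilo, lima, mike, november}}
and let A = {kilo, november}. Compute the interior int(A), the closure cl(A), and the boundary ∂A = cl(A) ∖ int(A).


int(A) = {kilo, november}, cl(A) = {kilo, lima, november}, ∂A = {lima}.

Closed sets in (X, τ) are complements of opens:
  closed(X, τ) = {∅, {lima}, {mike}, {lima, mike}, {lima, november}, {kilo, lima, november}, {lima, mike, november}, {kilo, lima, mike, november}}.
int(A) = ⋃ {U ∈ τ : U ⊆ A}. Opens contained in A: ∅, {kilo}, {kilo, november}.
Taking the union of these: int(A) = {kilo, november}.
cl(A) = ⋂ {C closed : A ⊆ C}. Closed sets containing A: {kilo, lima, november}, {kilo, lima, mike, november}.
Intersecting these: cl(A) = {kilo, lima, november}.
∂A = cl(A) ∖ int(A) = {kilo, lima, november} ∖ {kilo, november} = {lima}.


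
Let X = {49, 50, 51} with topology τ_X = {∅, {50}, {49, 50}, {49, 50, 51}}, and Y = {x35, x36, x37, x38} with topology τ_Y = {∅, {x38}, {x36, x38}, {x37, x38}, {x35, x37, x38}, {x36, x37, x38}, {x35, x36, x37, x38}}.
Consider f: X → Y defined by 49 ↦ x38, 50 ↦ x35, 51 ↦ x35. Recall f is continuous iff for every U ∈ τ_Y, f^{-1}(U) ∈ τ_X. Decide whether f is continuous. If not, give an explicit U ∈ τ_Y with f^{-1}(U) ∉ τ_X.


f is NOT continuous.

Compute f^{-1}(U) for each U ∈ τ_Y:
  U = ∅: f^{-1}(U) = ∅ ∈ τ_X ✓.
  U = {x38}: f^{-1}(U) = {49} ∉ τ_X ✗.
  U = {x36, x38}: f^{-1}(U) = {49} ∉ τ_X ✗.
  U = {x37, x38}: f^{-1}(U) = {49} ∉ τ_X ✗.
  U = {x35, x37, x38}: f^{-1}(U) = {49, 50, 51} ∈ τ_X ✓.
  U = {x36, x37, x38}: f^{-1}(U) = {49} ∉ τ_X ✗.
  U = {x35, x36, x37, x38}: f^{-1}(U) = {49, 50, 51} ∈ τ_X ✓.
Found U = {x38} with f^{-1}(U) = {49} not in τ_X. Therefore f is NOT continuous.


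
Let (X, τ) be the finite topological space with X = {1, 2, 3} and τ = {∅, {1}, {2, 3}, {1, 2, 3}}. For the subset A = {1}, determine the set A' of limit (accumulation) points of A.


A' = ∅

For each x ∈ X, list the open sets U ∈ τ with x ∈ U, then check whether U ∩ (A ∖ {x}) ≠ ∅ for every such U.
  x = 1: open {1} ∋ x has {1} ∩ (A ∖ {1}) = ∅, so x is NOT a limit point.
  x = 2: open {2, 3} ∋ x has {2, 3} ∩ (A ∖ {2}) = ∅, so x is NOT a limit point.
  x = 3: open {2, 3} ∋ x has {2, 3} ∩ (A ∖ {3}) = ∅, so x is NOT a limit point.
Collecting: A' = ∅.


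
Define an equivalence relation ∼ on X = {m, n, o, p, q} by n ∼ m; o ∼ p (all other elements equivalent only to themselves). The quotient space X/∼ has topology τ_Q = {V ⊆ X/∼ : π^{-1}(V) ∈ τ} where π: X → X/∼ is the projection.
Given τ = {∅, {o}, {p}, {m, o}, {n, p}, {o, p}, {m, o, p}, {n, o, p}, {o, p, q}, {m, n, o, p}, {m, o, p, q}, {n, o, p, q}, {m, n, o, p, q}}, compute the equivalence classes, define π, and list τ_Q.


X/∼ = {[m=n], [o=p], [q]}; |τ_Q| = 5.

Equivalence classes: [m=n], [o=p], [q].
Quotient map π: X → X/∼ sends m ↦ [m=n], n ↦ [m=n], o ↦ [o=p], p ↦ [o=p], q ↦ [q].
For each subset V ⊆ X/∼, compute π^{-1}(V) ⊆ X and check whether π^{-1}(V) ∈ τ. V is open in τ_Q iff π^{-1}(V) ∈ τ.
  V = {}: π^{-1}(V) = ∅ ∈ τ ✓.
  V = {[m=n]}: π^{-1}(V) = {m, n} ∉ τ ✗.
  V = {[o=p]}: π^{-1}(V) = {o, p} ∈ τ ✓.
  V = {[m=n], [o=p]}: π^{-1}(V) = {m, n, o, p} ∈ τ ✓.
  V = {[q]}: π^{-1}(V) = {q} ∉ τ ✗.
  V = {[m=n], [q]}: π^{-1}(V) = {m, n, q} ∉ τ ✗.
  V = {[o=p], [q]}: π^{-1}(V) = {o, p, q} ∈ τ ✓.
  V = {[m=n], [o=p], [q]}: π^{-1}(V) = {m, n, o, p, q} ∈ τ ✓.
Open sets in the quotient: τ_Q = {{}, {[o=p]}, {[m=n], [o=p]}, {[o=p], [q]}, {[m=n], [o=p], [q]}} (5 elements).


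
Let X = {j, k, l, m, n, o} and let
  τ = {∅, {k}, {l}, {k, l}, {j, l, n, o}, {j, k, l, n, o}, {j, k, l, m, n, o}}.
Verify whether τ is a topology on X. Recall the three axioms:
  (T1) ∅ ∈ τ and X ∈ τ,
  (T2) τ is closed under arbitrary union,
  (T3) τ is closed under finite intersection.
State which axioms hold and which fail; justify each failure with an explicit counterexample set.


τ IS a topology on X.

Axiom (T1): ∅ ∈ τ? Yes; X ∈ τ? Yes.
Axiom (T2/T3): check pairwise unions and intersections of members of τ.
All pairwise intersections and unions checked — each lies in τ. Therefore τ satisfies (T1), (T2), (T3): it IS a topology on X.
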